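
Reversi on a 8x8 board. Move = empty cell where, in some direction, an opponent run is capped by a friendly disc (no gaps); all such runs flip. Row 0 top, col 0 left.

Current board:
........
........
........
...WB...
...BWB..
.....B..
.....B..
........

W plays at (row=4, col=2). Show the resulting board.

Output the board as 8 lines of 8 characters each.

Place W at (4,2); scan 8 dirs for brackets.
Dir NW: first cell '.' (not opp) -> no flip
Dir N: first cell '.' (not opp) -> no flip
Dir NE: first cell 'W' (not opp) -> no flip
Dir W: first cell '.' (not opp) -> no flip
Dir E: opp run (4,3) capped by W -> flip
Dir SW: first cell '.' (not opp) -> no flip
Dir S: first cell '.' (not opp) -> no flip
Dir SE: first cell '.' (not opp) -> no flip
All flips: (4,3)

Answer: ........
........
........
...WB...
..WWWB..
.....B..
.....B..
........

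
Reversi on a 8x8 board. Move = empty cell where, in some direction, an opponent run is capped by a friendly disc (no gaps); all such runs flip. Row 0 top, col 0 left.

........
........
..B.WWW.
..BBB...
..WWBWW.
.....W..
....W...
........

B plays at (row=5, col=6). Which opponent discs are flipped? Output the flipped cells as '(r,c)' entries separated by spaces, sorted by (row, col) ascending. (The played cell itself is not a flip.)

Dir NW: opp run (4,5) capped by B -> flip
Dir N: opp run (4,6), next='.' -> no flip
Dir NE: first cell '.' (not opp) -> no flip
Dir W: opp run (5,5), next='.' -> no flip
Dir E: first cell '.' (not opp) -> no flip
Dir SW: first cell '.' (not opp) -> no flip
Dir S: first cell '.' (not opp) -> no flip
Dir SE: first cell '.' (not opp) -> no flip

Answer: (4,5)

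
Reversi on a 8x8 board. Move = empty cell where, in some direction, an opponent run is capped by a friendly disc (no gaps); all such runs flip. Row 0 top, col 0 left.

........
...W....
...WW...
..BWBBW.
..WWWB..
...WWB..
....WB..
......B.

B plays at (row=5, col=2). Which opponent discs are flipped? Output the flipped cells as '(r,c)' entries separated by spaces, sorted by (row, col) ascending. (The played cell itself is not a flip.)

Dir NW: first cell '.' (not opp) -> no flip
Dir N: opp run (4,2) capped by B -> flip
Dir NE: opp run (4,3) capped by B -> flip
Dir W: first cell '.' (not opp) -> no flip
Dir E: opp run (5,3) (5,4) capped by B -> flip
Dir SW: first cell '.' (not opp) -> no flip
Dir S: first cell '.' (not opp) -> no flip
Dir SE: first cell '.' (not opp) -> no flip

Answer: (4,2) (4,3) (5,3) (5,4)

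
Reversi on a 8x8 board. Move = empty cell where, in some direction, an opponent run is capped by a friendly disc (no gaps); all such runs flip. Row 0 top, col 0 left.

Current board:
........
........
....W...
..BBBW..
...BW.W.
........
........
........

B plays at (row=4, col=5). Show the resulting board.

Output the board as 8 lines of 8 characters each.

Place B at (4,5); scan 8 dirs for brackets.
Dir NW: first cell 'B' (not opp) -> no flip
Dir N: opp run (3,5), next='.' -> no flip
Dir NE: first cell '.' (not opp) -> no flip
Dir W: opp run (4,4) capped by B -> flip
Dir E: opp run (4,6), next='.' -> no flip
Dir SW: first cell '.' (not opp) -> no flip
Dir S: first cell '.' (not opp) -> no flip
Dir SE: first cell '.' (not opp) -> no flip
All flips: (4,4)

Answer: ........
........
....W...
..BBBW..
...BBBW.
........
........
........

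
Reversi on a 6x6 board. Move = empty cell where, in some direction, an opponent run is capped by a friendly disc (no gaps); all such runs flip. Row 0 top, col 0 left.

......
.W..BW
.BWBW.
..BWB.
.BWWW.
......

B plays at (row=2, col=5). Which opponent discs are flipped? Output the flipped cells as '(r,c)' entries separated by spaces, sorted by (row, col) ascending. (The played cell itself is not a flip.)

Answer: (2,4)

Derivation:
Dir NW: first cell 'B' (not opp) -> no flip
Dir N: opp run (1,5), next='.' -> no flip
Dir NE: edge -> no flip
Dir W: opp run (2,4) capped by B -> flip
Dir E: edge -> no flip
Dir SW: first cell 'B' (not opp) -> no flip
Dir S: first cell '.' (not opp) -> no flip
Dir SE: edge -> no flip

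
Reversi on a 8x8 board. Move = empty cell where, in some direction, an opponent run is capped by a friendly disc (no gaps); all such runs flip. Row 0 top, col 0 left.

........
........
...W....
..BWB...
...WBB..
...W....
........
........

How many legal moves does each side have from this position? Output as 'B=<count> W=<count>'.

-- B to move --
(1,2): flips 1 -> legal
(1,3): no bracket -> illegal
(1,4): flips 1 -> legal
(2,2): flips 1 -> legal
(2,4): no bracket -> illegal
(4,2): flips 1 -> legal
(5,2): flips 1 -> legal
(5,4): flips 1 -> legal
(6,2): flips 1 -> legal
(6,3): no bracket -> illegal
(6,4): no bracket -> illegal
B mobility = 7
-- W to move --
(2,1): flips 1 -> legal
(2,2): no bracket -> illegal
(2,4): no bracket -> illegal
(2,5): flips 1 -> legal
(3,1): flips 1 -> legal
(3,5): flips 2 -> legal
(3,6): no bracket -> illegal
(4,1): flips 1 -> legal
(4,2): no bracket -> illegal
(4,6): flips 2 -> legal
(5,4): no bracket -> illegal
(5,5): flips 1 -> legal
(5,6): flips 2 -> legal
W mobility = 8

Answer: B=7 W=8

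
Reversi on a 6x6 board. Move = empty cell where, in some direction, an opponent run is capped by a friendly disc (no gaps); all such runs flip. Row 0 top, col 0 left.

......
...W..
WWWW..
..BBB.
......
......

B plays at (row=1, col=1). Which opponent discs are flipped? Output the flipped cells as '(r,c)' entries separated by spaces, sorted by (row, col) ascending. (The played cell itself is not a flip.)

Dir NW: first cell '.' (not opp) -> no flip
Dir N: first cell '.' (not opp) -> no flip
Dir NE: first cell '.' (not opp) -> no flip
Dir W: first cell '.' (not opp) -> no flip
Dir E: first cell '.' (not opp) -> no flip
Dir SW: opp run (2,0), next=edge -> no flip
Dir S: opp run (2,1), next='.' -> no flip
Dir SE: opp run (2,2) capped by B -> flip

Answer: (2,2)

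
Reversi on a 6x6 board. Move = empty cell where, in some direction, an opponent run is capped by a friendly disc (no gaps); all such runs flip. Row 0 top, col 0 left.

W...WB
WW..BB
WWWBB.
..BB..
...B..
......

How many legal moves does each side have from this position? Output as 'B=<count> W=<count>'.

-- B to move --
(0,1): no bracket -> illegal
(0,2): no bracket -> illegal
(0,3): flips 1 -> legal
(1,2): flips 1 -> legal
(1,3): no bracket -> illegal
(3,0): no bracket -> illegal
(3,1): no bracket -> illegal
B mobility = 2
-- W to move --
(0,3): no bracket -> illegal
(1,2): no bracket -> illegal
(1,3): no bracket -> illegal
(2,5): flips 2 -> legal
(3,1): no bracket -> illegal
(3,4): flips 2 -> legal
(3,5): no bracket -> illegal
(4,1): no bracket -> illegal
(4,2): flips 1 -> legal
(4,4): flips 1 -> legal
(5,2): no bracket -> illegal
(5,3): no bracket -> illegal
(5,4): flips 2 -> legal
W mobility = 5

Answer: B=2 W=5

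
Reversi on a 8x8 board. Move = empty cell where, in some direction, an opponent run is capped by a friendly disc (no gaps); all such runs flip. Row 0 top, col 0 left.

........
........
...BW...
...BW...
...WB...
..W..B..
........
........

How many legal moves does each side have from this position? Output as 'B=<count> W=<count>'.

-- B to move --
(1,3): no bracket -> illegal
(1,4): flips 2 -> legal
(1,5): flips 1 -> legal
(2,5): flips 1 -> legal
(3,2): no bracket -> illegal
(3,5): flips 1 -> legal
(4,1): no bracket -> illegal
(4,2): flips 1 -> legal
(4,5): flips 1 -> legal
(5,1): no bracket -> illegal
(5,3): flips 1 -> legal
(5,4): no bracket -> illegal
(6,1): no bracket -> illegal
(6,2): no bracket -> illegal
(6,3): no bracket -> illegal
B mobility = 7
-- W to move --
(1,2): flips 1 -> legal
(1,3): flips 2 -> legal
(1,4): no bracket -> illegal
(2,2): flips 1 -> legal
(3,2): flips 1 -> legal
(3,5): no bracket -> illegal
(4,2): flips 1 -> legal
(4,5): flips 1 -> legal
(4,6): no bracket -> illegal
(5,3): no bracket -> illegal
(5,4): flips 1 -> legal
(5,6): no bracket -> illegal
(6,4): no bracket -> illegal
(6,5): no bracket -> illegal
(6,6): no bracket -> illegal
W mobility = 7

Answer: B=7 W=7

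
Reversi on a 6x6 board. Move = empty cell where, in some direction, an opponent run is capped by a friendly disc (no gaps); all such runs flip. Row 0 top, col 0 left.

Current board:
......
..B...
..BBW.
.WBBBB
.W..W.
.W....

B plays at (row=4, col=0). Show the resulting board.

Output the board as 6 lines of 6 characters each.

Answer: ......
..B...
..BBW.
.BBBBB
BW..W.
.W....

Derivation:
Place B at (4,0); scan 8 dirs for brackets.
Dir NW: edge -> no flip
Dir N: first cell '.' (not opp) -> no flip
Dir NE: opp run (3,1) capped by B -> flip
Dir W: edge -> no flip
Dir E: opp run (4,1), next='.' -> no flip
Dir SW: edge -> no flip
Dir S: first cell '.' (not opp) -> no flip
Dir SE: opp run (5,1), next=edge -> no flip
All flips: (3,1)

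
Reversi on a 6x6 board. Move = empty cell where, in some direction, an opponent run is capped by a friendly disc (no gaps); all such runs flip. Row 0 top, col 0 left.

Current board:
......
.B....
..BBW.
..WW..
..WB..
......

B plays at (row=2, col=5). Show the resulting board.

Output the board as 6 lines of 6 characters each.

Place B at (2,5); scan 8 dirs for brackets.
Dir NW: first cell '.' (not opp) -> no flip
Dir N: first cell '.' (not opp) -> no flip
Dir NE: edge -> no flip
Dir W: opp run (2,4) capped by B -> flip
Dir E: edge -> no flip
Dir SW: first cell '.' (not opp) -> no flip
Dir S: first cell '.' (not opp) -> no flip
Dir SE: edge -> no flip
All flips: (2,4)

Answer: ......
.B....
..BBBB
..WW..
..WB..
......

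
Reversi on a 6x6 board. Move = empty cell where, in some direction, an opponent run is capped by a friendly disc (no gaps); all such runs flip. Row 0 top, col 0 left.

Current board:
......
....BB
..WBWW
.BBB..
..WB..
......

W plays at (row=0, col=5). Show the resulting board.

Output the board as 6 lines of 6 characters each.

Place W at (0,5); scan 8 dirs for brackets.
Dir NW: edge -> no flip
Dir N: edge -> no flip
Dir NE: edge -> no flip
Dir W: first cell '.' (not opp) -> no flip
Dir E: edge -> no flip
Dir SW: opp run (1,4) (2,3) (3,2), next='.' -> no flip
Dir S: opp run (1,5) capped by W -> flip
Dir SE: edge -> no flip
All flips: (1,5)

Answer: .....W
....BW
..WBWW
.BBB..
..WB..
......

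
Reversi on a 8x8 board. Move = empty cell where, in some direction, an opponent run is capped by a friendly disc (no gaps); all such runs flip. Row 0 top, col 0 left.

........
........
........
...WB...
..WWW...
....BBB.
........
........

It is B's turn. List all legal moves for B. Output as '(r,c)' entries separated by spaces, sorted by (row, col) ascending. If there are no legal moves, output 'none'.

(2,2): flips 2 -> legal
(2,3): no bracket -> illegal
(2,4): no bracket -> illegal
(3,1): no bracket -> illegal
(3,2): flips 2 -> legal
(3,5): no bracket -> illegal
(4,1): no bracket -> illegal
(4,5): no bracket -> illegal
(5,1): no bracket -> illegal
(5,2): flips 1 -> legal
(5,3): no bracket -> illegal

Answer: (2,2) (3,2) (5,2)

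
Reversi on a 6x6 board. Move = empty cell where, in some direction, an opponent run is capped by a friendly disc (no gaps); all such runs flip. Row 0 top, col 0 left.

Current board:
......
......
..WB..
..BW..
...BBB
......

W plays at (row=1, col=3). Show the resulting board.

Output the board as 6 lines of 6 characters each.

Answer: ......
...W..
..WW..
..BW..
...BBB
......

Derivation:
Place W at (1,3); scan 8 dirs for brackets.
Dir NW: first cell '.' (not opp) -> no flip
Dir N: first cell '.' (not opp) -> no flip
Dir NE: first cell '.' (not opp) -> no flip
Dir W: first cell '.' (not opp) -> no flip
Dir E: first cell '.' (not opp) -> no flip
Dir SW: first cell 'W' (not opp) -> no flip
Dir S: opp run (2,3) capped by W -> flip
Dir SE: first cell '.' (not opp) -> no flip
All flips: (2,3)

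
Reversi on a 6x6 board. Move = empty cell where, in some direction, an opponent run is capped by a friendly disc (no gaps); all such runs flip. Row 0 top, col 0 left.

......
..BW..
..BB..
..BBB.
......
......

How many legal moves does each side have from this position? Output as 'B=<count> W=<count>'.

Answer: B=3 W=3

Derivation:
-- B to move --
(0,2): no bracket -> illegal
(0,3): flips 1 -> legal
(0,4): flips 1 -> legal
(1,4): flips 1 -> legal
(2,4): no bracket -> illegal
B mobility = 3
-- W to move --
(0,1): no bracket -> illegal
(0,2): no bracket -> illegal
(0,3): no bracket -> illegal
(1,1): flips 1 -> legal
(1,4): no bracket -> illegal
(2,1): no bracket -> illegal
(2,4): no bracket -> illegal
(2,5): no bracket -> illegal
(3,1): flips 1 -> legal
(3,5): no bracket -> illegal
(4,1): no bracket -> illegal
(4,2): no bracket -> illegal
(4,3): flips 2 -> legal
(4,4): no bracket -> illegal
(4,5): no bracket -> illegal
W mobility = 3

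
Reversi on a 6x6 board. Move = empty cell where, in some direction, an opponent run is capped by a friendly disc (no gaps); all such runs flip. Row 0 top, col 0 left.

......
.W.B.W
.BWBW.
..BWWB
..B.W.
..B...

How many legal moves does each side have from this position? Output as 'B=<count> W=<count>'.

Answer: B=7 W=7

Derivation:
-- B to move --
(0,0): no bracket -> illegal
(0,1): flips 1 -> legal
(0,2): no bracket -> illegal
(0,4): no bracket -> illegal
(0,5): no bracket -> illegal
(1,0): no bracket -> illegal
(1,2): flips 1 -> legal
(1,4): no bracket -> illegal
(2,0): no bracket -> illegal
(2,5): flips 1 -> legal
(3,1): flips 1 -> legal
(4,3): flips 1 -> legal
(4,5): flips 1 -> legal
(5,3): flips 1 -> legal
(5,4): no bracket -> illegal
(5,5): no bracket -> illegal
B mobility = 7
-- W to move --
(0,2): flips 1 -> legal
(0,3): flips 2 -> legal
(0,4): flips 1 -> legal
(1,0): no bracket -> illegal
(1,2): flips 1 -> legal
(1,4): no bracket -> illegal
(2,0): flips 1 -> legal
(2,5): no bracket -> illegal
(3,0): no bracket -> illegal
(3,1): flips 2 -> legal
(4,1): no bracket -> illegal
(4,3): no bracket -> illegal
(4,5): no bracket -> illegal
(5,1): flips 1 -> legal
(5,3): no bracket -> illegal
W mobility = 7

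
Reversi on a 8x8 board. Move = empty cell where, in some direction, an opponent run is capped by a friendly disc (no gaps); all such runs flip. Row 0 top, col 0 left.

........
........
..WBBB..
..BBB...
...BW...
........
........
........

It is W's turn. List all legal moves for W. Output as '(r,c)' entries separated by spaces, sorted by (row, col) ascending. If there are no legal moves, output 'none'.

(1,2): no bracket -> illegal
(1,3): no bracket -> illegal
(1,4): flips 2 -> legal
(1,5): no bracket -> illegal
(1,6): no bracket -> illegal
(2,1): no bracket -> illegal
(2,6): flips 3 -> legal
(3,1): no bracket -> illegal
(3,5): no bracket -> illegal
(3,6): no bracket -> illegal
(4,1): no bracket -> illegal
(4,2): flips 2 -> legal
(4,5): no bracket -> illegal
(5,2): no bracket -> illegal
(5,3): no bracket -> illegal
(5,4): no bracket -> illegal

Answer: (1,4) (2,6) (4,2)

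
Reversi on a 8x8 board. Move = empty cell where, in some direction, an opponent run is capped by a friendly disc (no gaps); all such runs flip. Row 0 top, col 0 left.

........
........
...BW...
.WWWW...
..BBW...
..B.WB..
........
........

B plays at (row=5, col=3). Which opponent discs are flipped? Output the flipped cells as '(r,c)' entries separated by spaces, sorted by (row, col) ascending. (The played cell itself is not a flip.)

Answer: (5,4)

Derivation:
Dir NW: first cell 'B' (not opp) -> no flip
Dir N: first cell 'B' (not opp) -> no flip
Dir NE: opp run (4,4), next='.' -> no flip
Dir W: first cell 'B' (not opp) -> no flip
Dir E: opp run (5,4) capped by B -> flip
Dir SW: first cell '.' (not opp) -> no flip
Dir S: first cell '.' (not opp) -> no flip
Dir SE: first cell '.' (not opp) -> no flip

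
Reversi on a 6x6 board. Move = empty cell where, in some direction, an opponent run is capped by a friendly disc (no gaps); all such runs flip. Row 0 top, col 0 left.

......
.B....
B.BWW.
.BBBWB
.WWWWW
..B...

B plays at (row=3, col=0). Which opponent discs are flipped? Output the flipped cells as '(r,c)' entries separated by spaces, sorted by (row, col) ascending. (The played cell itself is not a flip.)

Answer: (4,1)

Derivation:
Dir NW: edge -> no flip
Dir N: first cell 'B' (not opp) -> no flip
Dir NE: first cell '.' (not opp) -> no flip
Dir W: edge -> no flip
Dir E: first cell 'B' (not opp) -> no flip
Dir SW: edge -> no flip
Dir S: first cell '.' (not opp) -> no flip
Dir SE: opp run (4,1) capped by B -> flip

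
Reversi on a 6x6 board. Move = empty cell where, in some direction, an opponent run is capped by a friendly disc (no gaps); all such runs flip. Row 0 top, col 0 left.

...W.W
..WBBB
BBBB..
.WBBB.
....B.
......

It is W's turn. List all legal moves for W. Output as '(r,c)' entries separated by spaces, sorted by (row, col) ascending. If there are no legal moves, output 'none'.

(0,2): no bracket -> illegal
(0,4): flips 2 -> legal
(1,0): no bracket -> illegal
(1,1): flips 1 -> legal
(2,4): no bracket -> illegal
(2,5): flips 2 -> legal
(3,0): flips 1 -> legal
(3,5): flips 3 -> legal
(4,1): flips 3 -> legal
(4,2): flips 2 -> legal
(4,3): flips 3 -> legal
(4,5): flips 2 -> legal
(5,3): no bracket -> illegal
(5,4): no bracket -> illegal
(5,5): no bracket -> illegal

Answer: (0,4) (1,1) (2,5) (3,0) (3,5) (4,1) (4,2) (4,3) (4,5)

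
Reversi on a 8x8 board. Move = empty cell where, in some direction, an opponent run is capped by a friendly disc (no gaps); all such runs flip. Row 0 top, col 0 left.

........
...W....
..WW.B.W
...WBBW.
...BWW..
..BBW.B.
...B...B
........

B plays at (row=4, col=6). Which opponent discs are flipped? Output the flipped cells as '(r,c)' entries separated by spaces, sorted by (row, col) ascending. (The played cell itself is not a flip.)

Dir NW: first cell 'B' (not opp) -> no flip
Dir N: opp run (3,6), next='.' -> no flip
Dir NE: first cell '.' (not opp) -> no flip
Dir W: opp run (4,5) (4,4) capped by B -> flip
Dir E: first cell '.' (not opp) -> no flip
Dir SW: first cell '.' (not opp) -> no flip
Dir S: first cell 'B' (not opp) -> no flip
Dir SE: first cell '.' (not opp) -> no flip

Answer: (4,4) (4,5)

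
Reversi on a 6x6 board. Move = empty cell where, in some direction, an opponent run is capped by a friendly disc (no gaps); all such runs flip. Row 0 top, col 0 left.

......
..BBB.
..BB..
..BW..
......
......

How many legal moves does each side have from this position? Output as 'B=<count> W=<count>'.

Answer: B=3 W=3

Derivation:
-- B to move --
(2,4): no bracket -> illegal
(3,4): flips 1 -> legal
(4,2): no bracket -> illegal
(4,3): flips 1 -> legal
(4,4): flips 1 -> legal
B mobility = 3
-- W to move --
(0,1): no bracket -> illegal
(0,2): no bracket -> illegal
(0,3): flips 2 -> legal
(0,4): no bracket -> illegal
(0,5): no bracket -> illegal
(1,1): flips 1 -> legal
(1,5): no bracket -> illegal
(2,1): no bracket -> illegal
(2,4): no bracket -> illegal
(2,5): no bracket -> illegal
(3,1): flips 1 -> legal
(3,4): no bracket -> illegal
(4,1): no bracket -> illegal
(4,2): no bracket -> illegal
(4,3): no bracket -> illegal
W mobility = 3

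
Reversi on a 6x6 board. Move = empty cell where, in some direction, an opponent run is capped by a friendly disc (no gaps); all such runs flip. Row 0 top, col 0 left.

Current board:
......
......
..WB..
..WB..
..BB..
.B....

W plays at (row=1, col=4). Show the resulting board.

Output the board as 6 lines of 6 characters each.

Place W at (1,4); scan 8 dirs for brackets.
Dir NW: first cell '.' (not opp) -> no flip
Dir N: first cell '.' (not opp) -> no flip
Dir NE: first cell '.' (not opp) -> no flip
Dir W: first cell '.' (not opp) -> no flip
Dir E: first cell '.' (not opp) -> no flip
Dir SW: opp run (2,3) capped by W -> flip
Dir S: first cell '.' (not opp) -> no flip
Dir SE: first cell '.' (not opp) -> no flip
All flips: (2,3)

Answer: ......
....W.
..WW..
..WB..
..BB..
.B....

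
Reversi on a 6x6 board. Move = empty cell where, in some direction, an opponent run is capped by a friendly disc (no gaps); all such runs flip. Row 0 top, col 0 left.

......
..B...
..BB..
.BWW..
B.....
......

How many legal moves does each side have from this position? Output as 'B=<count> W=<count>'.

Answer: B=5 W=5

Derivation:
-- B to move --
(2,1): no bracket -> illegal
(2,4): no bracket -> illegal
(3,4): flips 2 -> legal
(4,1): flips 1 -> legal
(4,2): flips 1 -> legal
(4,3): flips 1 -> legal
(4,4): flips 1 -> legal
B mobility = 5
-- W to move --
(0,1): no bracket -> illegal
(0,2): flips 2 -> legal
(0,3): no bracket -> illegal
(1,1): flips 1 -> legal
(1,3): flips 1 -> legal
(1,4): flips 1 -> legal
(2,0): no bracket -> illegal
(2,1): no bracket -> illegal
(2,4): no bracket -> illegal
(3,0): flips 1 -> legal
(3,4): no bracket -> illegal
(4,1): no bracket -> illegal
(4,2): no bracket -> illegal
(5,0): no bracket -> illegal
(5,1): no bracket -> illegal
W mobility = 5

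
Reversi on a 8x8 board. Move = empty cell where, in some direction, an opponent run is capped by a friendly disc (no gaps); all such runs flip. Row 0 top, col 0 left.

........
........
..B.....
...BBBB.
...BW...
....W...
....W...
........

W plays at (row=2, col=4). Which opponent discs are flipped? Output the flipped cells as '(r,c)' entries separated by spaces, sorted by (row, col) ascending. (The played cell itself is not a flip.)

Answer: (3,4)

Derivation:
Dir NW: first cell '.' (not opp) -> no flip
Dir N: first cell '.' (not opp) -> no flip
Dir NE: first cell '.' (not opp) -> no flip
Dir W: first cell '.' (not opp) -> no flip
Dir E: first cell '.' (not opp) -> no flip
Dir SW: opp run (3,3), next='.' -> no flip
Dir S: opp run (3,4) capped by W -> flip
Dir SE: opp run (3,5), next='.' -> no flip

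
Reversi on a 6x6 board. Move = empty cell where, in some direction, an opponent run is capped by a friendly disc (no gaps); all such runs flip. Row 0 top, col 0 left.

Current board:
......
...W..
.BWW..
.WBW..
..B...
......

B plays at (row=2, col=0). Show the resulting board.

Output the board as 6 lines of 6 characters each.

Place B at (2,0); scan 8 dirs for brackets.
Dir NW: edge -> no flip
Dir N: first cell '.' (not opp) -> no flip
Dir NE: first cell '.' (not opp) -> no flip
Dir W: edge -> no flip
Dir E: first cell 'B' (not opp) -> no flip
Dir SW: edge -> no flip
Dir S: first cell '.' (not opp) -> no flip
Dir SE: opp run (3,1) capped by B -> flip
All flips: (3,1)

Answer: ......
...W..
BBWW..
.BBW..
..B...
......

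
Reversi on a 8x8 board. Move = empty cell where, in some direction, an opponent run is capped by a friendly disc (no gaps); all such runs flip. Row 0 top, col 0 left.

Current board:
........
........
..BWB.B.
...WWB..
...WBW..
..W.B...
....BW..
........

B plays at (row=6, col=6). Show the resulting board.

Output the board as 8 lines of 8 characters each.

Answer: ........
........
..BWB.B.
...WWB..
...WBW..
..W.B...
....BBB.
........

Derivation:
Place B at (6,6); scan 8 dirs for brackets.
Dir NW: first cell '.' (not opp) -> no flip
Dir N: first cell '.' (not opp) -> no flip
Dir NE: first cell '.' (not opp) -> no flip
Dir W: opp run (6,5) capped by B -> flip
Dir E: first cell '.' (not opp) -> no flip
Dir SW: first cell '.' (not opp) -> no flip
Dir S: first cell '.' (not opp) -> no flip
Dir SE: first cell '.' (not opp) -> no flip
All flips: (6,5)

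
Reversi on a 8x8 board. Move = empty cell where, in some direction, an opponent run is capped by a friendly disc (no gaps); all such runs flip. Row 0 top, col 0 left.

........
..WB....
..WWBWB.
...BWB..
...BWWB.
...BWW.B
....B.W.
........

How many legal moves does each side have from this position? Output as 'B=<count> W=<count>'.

Answer: B=9 W=15

Derivation:
-- B to move --
(0,1): no bracket -> illegal
(0,2): no bracket -> illegal
(0,3): no bracket -> illegal
(1,1): flips 2 -> legal
(1,4): no bracket -> illegal
(1,5): flips 1 -> legal
(1,6): flips 2 -> legal
(2,1): flips 2 -> legal
(3,1): flips 1 -> legal
(3,2): no bracket -> illegal
(3,6): no bracket -> illegal
(5,6): flips 2 -> legal
(6,3): no bracket -> illegal
(6,5): flips 3 -> legal
(6,7): no bracket -> illegal
(7,5): flips 1 -> legal
(7,6): no bracket -> illegal
(7,7): flips 3 -> legal
B mobility = 9
-- W to move --
(0,2): no bracket -> illegal
(0,3): flips 1 -> legal
(0,4): flips 1 -> legal
(1,4): flips 2 -> legal
(1,5): no bracket -> illegal
(1,6): no bracket -> illegal
(1,7): flips 2 -> legal
(2,7): flips 1 -> legal
(3,2): flips 2 -> legal
(3,6): flips 1 -> legal
(3,7): flips 1 -> legal
(4,2): flips 1 -> legal
(4,7): flips 1 -> legal
(5,2): flips 2 -> legal
(5,6): no bracket -> illegal
(6,2): flips 1 -> legal
(6,3): flips 3 -> legal
(6,5): no bracket -> illegal
(6,7): no bracket -> illegal
(7,3): flips 1 -> legal
(7,4): flips 1 -> legal
(7,5): no bracket -> illegal
W mobility = 15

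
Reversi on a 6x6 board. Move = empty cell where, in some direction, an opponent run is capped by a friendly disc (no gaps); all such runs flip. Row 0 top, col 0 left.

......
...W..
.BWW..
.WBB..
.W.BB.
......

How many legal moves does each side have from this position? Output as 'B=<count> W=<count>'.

-- B to move --
(0,2): no bracket -> illegal
(0,3): flips 2 -> legal
(0,4): no bracket -> illegal
(1,1): flips 1 -> legal
(1,2): flips 1 -> legal
(1,4): flips 1 -> legal
(2,0): no bracket -> illegal
(2,4): flips 2 -> legal
(3,0): flips 1 -> legal
(3,4): no bracket -> illegal
(4,0): no bracket -> illegal
(4,2): no bracket -> illegal
(5,0): flips 1 -> legal
(5,1): flips 2 -> legal
(5,2): no bracket -> illegal
B mobility = 8
-- W to move --
(1,0): no bracket -> illegal
(1,1): flips 1 -> legal
(1,2): no bracket -> illegal
(2,0): flips 1 -> legal
(2,4): no bracket -> illegal
(3,0): no bracket -> illegal
(3,4): flips 2 -> legal
(3,5): no bracket -> illegal
(4,2): flips 1 -> legal
(4,5): no bracket -> illegal
(5,2): no bracket -> illegal
(5,3): flips 2 -> legal
(5,4): no bracket -> illegal
(5,5): flips 2 -> legal
W mobility = 6

Answer: B=8 W=6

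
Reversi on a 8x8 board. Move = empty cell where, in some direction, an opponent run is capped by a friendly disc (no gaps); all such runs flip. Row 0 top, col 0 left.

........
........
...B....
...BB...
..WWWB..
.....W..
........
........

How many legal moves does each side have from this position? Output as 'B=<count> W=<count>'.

-- B to move --
(3,1): no bracket -> illegal
(3,2): no bracket -> illegal
(3,5): no bracket -> illegal
(4,1): flips 3 -> legal
(4,6): no bracket -> illegal
(5,1): flips 1 -> legal
(5,2): flips 1 -> legal
(5,3): flips 1 -> legal
(5,4): flips 1 -> legal
(5,6): no bracket -> illegal
(6,4): no bracket -> illegal
(6,5): flips 1 -> legal
(6,6): flips 2 -> legal
B mobility = 7
-- W to move --
(1,2): no bracket -> illegal
(1,3): flips 2 -> legal
(1,4): no bracket -> illegal
(2,2): flips 1 -> legal
(2,4): flips 2 -> legal
(2,5): flips 1 -> legal
(3,2): no bracket -> illegal
(3,5): flips 1 -> legal
(3,6): no bracket -> illegal
(4,6): flips 1 -> legal
(5,4): no bracket -> illegal
(5,6): no bracket -> illegal
W mobility = 6

Answer: B=7 W=6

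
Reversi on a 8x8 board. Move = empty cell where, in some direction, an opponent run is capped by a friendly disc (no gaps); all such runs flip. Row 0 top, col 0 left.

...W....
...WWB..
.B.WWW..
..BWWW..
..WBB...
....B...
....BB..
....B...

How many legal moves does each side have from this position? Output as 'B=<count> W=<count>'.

Answer: B=11 W=10

Derivation:
-- B to move --
(0,2): no bracket -> illegal
(0,4): flips 3 -> legal
(0,5): flips 2 -> legal
(1,2): flips 2 -> legal
(1,6): flips 2 -> legal
(2,2): flips 1 -> legal
(2,6): flips 1 -> legal
(3,1): no bracket -> illegal
(3,6): flips 3 -> legal
(4,1): flips 1 -> legal
(4,5): flips 2 -> legal
(4,6): no bracket -> illegal
(5,1): flips 3 -> legal
(5,2): flips 1 -> legal
(5,3): no bracket -> illegal
B mobility = 11
-- W to move --
(0,4): no bracket -> illegal
(0,5): flips 1 -> legal
(0,6): flips 1 -> legal
(1,0): no bracket -> illegal
(1,1): no bracket -> illegal
(1,2): no bracket -> illegal
(1,6): flips 1 -> legal
(2,0): no bracket -> illegal
(2,2): flips 1 -> legal
(2,6): no bracket -> illegal
(3,0): no bracket -> illegal
(3,1): flips 1 -> legal
(4,1): flips 1 -> legal
(4,5): flips 2 -> legal
(5,2): flips 1 -> legal
(5,3): flips 2 -> legal
(5,5): flips 1 -> legal
(5,6): no bracket -> illegal
(6,3): no bracket -> illegal
(6,6): no bracket -> illegal
(7,3): no bracket -> illegal
(7,5): no bracket -> illegal
(7,6): no bracket -> illegal
W mobility = 10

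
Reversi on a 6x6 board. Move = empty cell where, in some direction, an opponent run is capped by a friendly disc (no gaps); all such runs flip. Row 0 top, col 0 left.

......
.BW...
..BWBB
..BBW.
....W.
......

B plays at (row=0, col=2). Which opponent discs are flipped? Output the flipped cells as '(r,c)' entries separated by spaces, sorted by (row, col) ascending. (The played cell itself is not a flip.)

Answer: (1,2)

Derivation:
Dir NW: edge -> no flip
Dir N: edge -> no flip
Dir NE: edge -> no flip
Dir W: first cell '.' (not opp) -> no flip
Dir E: first cell '.' (not opp) -> no flip
Dir SW: first cell 'B' (not opp) -> no flip
Dir S: opp run (1,2) capped by B -> flip
Dir SE: first cell '.' (not opp) -> no flip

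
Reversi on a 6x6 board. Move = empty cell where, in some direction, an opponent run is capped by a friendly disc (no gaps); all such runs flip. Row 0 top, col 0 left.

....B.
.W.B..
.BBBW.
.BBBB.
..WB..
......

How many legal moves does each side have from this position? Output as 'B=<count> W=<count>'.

-- B to move --
(0,0): flips 1 -> legal
(0,1): flips 1 -> legal
(0,2): no bracket -> illegal
(1,0): no bracket -> illegal
(1,2): no bracket -> illegal
(1,4): flips 1 -> legal
(1,5): flips 1 -> legal
(2,0): no bracket -> illegal
(2,5): flips 1 -> legal
(3,5): flips 1 -> legal
(4,1): flips 1 -> legal
(5,1): flips 1 -> legal
(5,2): flips 1 -> legal
(5,3): flips 1 -> legal
B mobility = 10
-- W to move --
(0,2): flips 1 -> legal
(0,3): no bracket -> illegal
(0,5): no bracket -> illegal
(1,0): no bracket -> illegal
(1,2): flips 2 -> legal
(1,4): no bracket -> illegal
(1,5): no bracket -> illegal
(2,0): flips 4 -> legal
(2,5): no bracket -> illegal
(3,0): no bracket -> illegal
(3,5): no bracket -> illegal
(4,0): no bracket -> illegal
(4,1): flips 2 -> legal
(4,4): flips 4 -> legal
(4,5): no bracket -> illegal
(5,2): no bracket -> illegal
(5,3): no bracket -> illegal
(5,4): no bracket -> illegal
W mobility = 5

Answer: B=10 W=5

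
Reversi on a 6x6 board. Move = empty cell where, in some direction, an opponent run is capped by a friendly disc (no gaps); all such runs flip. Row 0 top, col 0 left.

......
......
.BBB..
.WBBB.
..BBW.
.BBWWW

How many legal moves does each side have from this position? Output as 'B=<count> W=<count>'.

Answer: B=5 W=7

Derivation:
-- B to move --
(2,0): flips 1 -> legal
(3,0): flips 1 -> legal
(3,5): no bracket -> illegal
(4,0): flips 1 -> legal
(4,1): flips 1 -> legal
(4,5): flips 1 -> legal
B mobility = 5
-- W to move --
(1,0): flips 3 -> legal
(1,1): flips 3 -> legal
(1,2): no bracket -> illegal
(1,3): flips 4 -> legal
(1,4): no bracket -> illegal
(2,0): no bracket -> illegal
(2,4): flips 1 -> legal
(2,5): no bracket -> illegal
(3,0): no bracket -> illegal
(3,5): flips 3 -> legal
(4,0): no bracket -> illegal
(4,1): flips 2 -> legal
(4,5): no bracket -> illegal
(5,0): flips 2 -> legal
W mobility = 7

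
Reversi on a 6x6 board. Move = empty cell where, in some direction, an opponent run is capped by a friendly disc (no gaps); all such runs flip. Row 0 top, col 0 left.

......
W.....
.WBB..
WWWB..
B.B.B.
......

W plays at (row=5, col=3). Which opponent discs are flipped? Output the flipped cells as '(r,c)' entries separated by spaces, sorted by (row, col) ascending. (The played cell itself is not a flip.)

Dir NW: opp run (4,2) capped by W -> flip
Dir N: first cell '.' (not opp) -> no flip
Dir NE: opp run (4,4), next='.' -> no flip
Dir W: first cell '.' (not opp) -> no flip
Dir E: first cell '.' (not opp) -> no flip
Dir SW: edge -> no flip
Dir S: edge -> no flip
Dir SE: edge -> no flip

Answer: (4,2)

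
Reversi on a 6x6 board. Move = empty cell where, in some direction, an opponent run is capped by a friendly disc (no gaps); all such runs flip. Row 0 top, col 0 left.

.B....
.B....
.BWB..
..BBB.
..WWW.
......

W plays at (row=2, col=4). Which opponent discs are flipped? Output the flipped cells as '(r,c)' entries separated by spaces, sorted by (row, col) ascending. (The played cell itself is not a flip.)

Dir NW: first cell '.' (not opp) -> no flip
Dir N: first cell '.' (not opp) -> no flip
Dir NE: first cell '.' (not opp) -> no flip
Dir W: opp run (2,3) capped by W -> flip
Dir E: first cell '.' (not opp) -> no flip
Dir SW: opp run (3,3) capped by W -> flip
Dir S: opp run (3,4) capped by W -> flip
Dir SE: first cell '.' (not opp) -> no flip

Answer: (2,3) (3,3) (3,4)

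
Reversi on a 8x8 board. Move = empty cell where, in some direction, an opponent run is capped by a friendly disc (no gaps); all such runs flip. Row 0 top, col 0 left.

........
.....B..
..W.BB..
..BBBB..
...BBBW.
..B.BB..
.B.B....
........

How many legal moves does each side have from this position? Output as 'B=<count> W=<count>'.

Answer: B=5 W=4

Derivation:
-- B to move --
(1,1): flips 1 -> legal
(1,2): flips 1 -> legal
(1,3): no bracket -> illegal
(2,1): no bracket -> illegal
(2,3): no bracket -> illegal
(3,1): no bracket -> illegal
(3,6): no bracket -> illegal
(3,7): flips 1 -> legal
(4,7): flips 1 -> legal
(5,6): no bracket -> illegal
(5,7): flips 1 -> legal
B mobility = 5
-- W to move --
(0,4): no bracket -> illegal
(0,5): no bracket -> illegal
(0,6): no bracket -> illegal
(1,3): flips 2 -> legal
(1,4): no bracket -> illegal
(1,6): no bracket -> illegal
(2,1): no bracket -> illegal
(2,3): no bracket -> illegal
(2,6): no bracket -> illegal
(3,1): no bracket -> illegal
(3,6): no bracket -> illegal
(4,1): no bracket -> illegal
(4,2): flips 4 -> legal
(5,0): no bracket -> illegal
(5,1): no bracket -> illegal
(5,3): no bracket -> illegal
(5,6): no bracket -> illegal
(6,0): no bracket -> illegal
(6,2): no bracket -> illegal
(6,4): flips 1 -> legal
(6,5): no bracket -> illegal
(6,6): flips 3 -> legal
(7,0): no bracket -> illegal
(7,1): no bracket -> illegal
(7,2): no bracket -> illegal
(7,3): no bracket -> illegal
(7,4): no bracket -> illegal
W mobility = 4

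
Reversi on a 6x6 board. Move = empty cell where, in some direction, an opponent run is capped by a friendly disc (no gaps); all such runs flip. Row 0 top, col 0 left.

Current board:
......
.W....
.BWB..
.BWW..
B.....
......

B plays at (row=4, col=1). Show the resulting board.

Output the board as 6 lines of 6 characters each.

Answer: ......
.W....
.BWB..
.BBW..
BB....
......

Derivation:
Place B at (4,1); scan 8 dirs for brackets.
Dir NW: first cell '.' (not opp) -> no flip
Dir N: first cell 'B' (not opp) -> no flip
Dir NE: opp run (3,2) capped by B -> flip
Dir W: first cell 'B' (not opp) -> no flip
Dir E: first cell '.' (not opp) -> no flip
Dir SW: first cell '.' (not opp) -> no flip
Dir S: first cell '.' (not opp) -> no flip
Dir SE: first cell '.' (not opp) -> no flip
All flips: (3,2)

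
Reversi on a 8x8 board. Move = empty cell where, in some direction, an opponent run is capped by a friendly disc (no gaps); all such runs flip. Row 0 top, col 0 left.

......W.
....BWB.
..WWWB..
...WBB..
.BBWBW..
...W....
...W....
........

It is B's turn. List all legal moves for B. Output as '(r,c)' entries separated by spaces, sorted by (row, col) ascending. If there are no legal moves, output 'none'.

(0,4): no bracket -> illegal
(0,5): flips 1 -> legal
(0,7): no bracket -> illegal
(1,1): flips 2 -> legal
(1,2): flips 1 -> legal
(1,3): flips 1 -> legal
(1,7): no bracket -> illegal
(2,1): flips 3 -> legal
(2,6): no bracket -> illegal
(3,1): no bracket -> illegal
(3,2): flips 2 -> legal
(3,6): no bracket -> illegal
(4,6): flips 1 -> legal
(5,2): flips 1 -> legal
(5,4): no bracket -> illegal
(5,5): flips 1 -> legal
(5,6): flips 1 -> legal
(6,2): flips 1 -> legal
(6,4): flips 1 -> legal
(7,2): no bracket -> illegal
(7,3): no bracket -> illegal
(7,4): no bracket -> illegal

Answer: (0,5) (1,1) (1,2) (1,3) (2,1) (3,2) (4,6) (5,2) (5,5) (5,6) (6,2) (6,4)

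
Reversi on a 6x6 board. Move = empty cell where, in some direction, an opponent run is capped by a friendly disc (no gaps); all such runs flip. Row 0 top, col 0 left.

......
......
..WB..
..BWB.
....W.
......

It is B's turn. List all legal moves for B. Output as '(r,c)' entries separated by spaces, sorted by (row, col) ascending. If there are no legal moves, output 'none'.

(1,1): no bracket -> illegal
(1,2): flips 1 -> legal
(1,3): no bracket -> illegal
(2,1): flips 1 -> legal
(2,4): no bracket -> illegal
(3,1): no bracket -> illegal
(3,5): no bracket -> illegal
(4,2): no bracket -> illegal
(4,3): flips 1 -> legal
(4,5): no bracket -> illegal
(5,3): no bracket -> illegal
(5,4): flips 1 -> legal
(5,5): no bracket -> illegal

Answer: (1,2) (2,1) (4,3) (5,4)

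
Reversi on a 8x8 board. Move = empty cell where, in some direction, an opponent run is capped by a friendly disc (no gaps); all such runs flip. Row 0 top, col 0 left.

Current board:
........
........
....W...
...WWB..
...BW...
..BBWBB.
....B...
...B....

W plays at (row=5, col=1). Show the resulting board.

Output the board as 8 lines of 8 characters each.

Answer: ........
........
....W...
...WWB..
...BW...
.WWWWBB.
....B...
...B....

Derivation:
Place W at (5,1); scan 8 dirs for brackets.
Dir NW: first cell '.' (not opp) -> no flip
Dir N: first cell '.' (not opp) -> no flip
Dir NE: first cell '.' (not opp) -> no flip
Dir W: first cell '.' (not opp) -> no flip
Dir E: opp run (5,2) (5,3) capped by W -> flip
Dir SW: first cell '.' (not opp) -> no flip
Dir S: first cell '.' (not opp) -> no flip
Dir SE: first cell '.' (not opp) -> no flip
All flips: (5,2) (5,3)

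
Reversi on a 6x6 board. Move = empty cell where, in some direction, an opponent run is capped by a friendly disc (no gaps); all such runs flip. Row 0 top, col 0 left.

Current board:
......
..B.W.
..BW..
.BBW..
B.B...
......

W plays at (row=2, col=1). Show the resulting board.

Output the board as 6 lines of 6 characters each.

Answer: ......
..B.W.
.WWW..
.BBW..
B.B...
......

Derivation:
Place W at (2,1); scan 8 dirs for brackets.
Dir NW: first cell '.' (not opp) -> no flip
Dir N: first cell '.' (not opp) -> no flip
Dir NE: opp run (1,2), next='.' -> no flip
Dir W: first cell '.' (not opp) -> no flip
Dir E: opp run (2,2) capped by W -> flip
Dir SW: first cell '.' (not opp) -> no flip
Dir S: opp run (3,1), next='.' -> no flip
Dir SE: opp run (3,2), next='.' -> no flip
All flips: (2,2)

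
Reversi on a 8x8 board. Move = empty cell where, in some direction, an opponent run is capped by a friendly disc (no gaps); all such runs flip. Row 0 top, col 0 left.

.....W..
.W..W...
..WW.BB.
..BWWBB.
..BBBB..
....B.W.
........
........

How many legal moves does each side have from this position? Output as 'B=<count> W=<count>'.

-- B to move --
(0,0): flips 3 -> legal
(0,1): no bracket -> illegal
(0,2): no bracket -> illegal
(0,3): flips 1 -> legal
(0,4): no bracket -> illegal
(0,6): no bracket -> illegal
(1,0): no bracket -> illegal
(1,2): flips 3 -> legal
(1,3): flips 2 -> legal
(1,5): no bracket -> illegal
(1,6): no bracket -> illegal
(2,0): no bracket -> illegal
(2,1): no bracket -> illegal
(2,4): flips 2 -> legal
(3,1): no bracket -> illegal
(4,6): no bracket -> illegal
(4,7): no bracket -> illegal
(5,5): no bracket -> illegal
(5,7): no bracket -> illegal
(6,5): no bracket -> illegal
(6,6): no bracket -> illegal
(6,7): flips 1 -> legal
B mobility = 6
-- W to move --
(1,5): no bracket -> illegal
(1,6): flips 1 -> legal
(1,7): no bracket -> illegal
(2,1): no bracket -> illegal
(2,4): no bracket -> illegal
(2,7): no bracket -> illegal
(3,1): flips 1 -> legal
(3,7): flips 2 -> legal
(4,1): flips 1 -> legal
(4,6): no bracket -> illegal
(4,7): flips 2 -> legal
(5,1): flips 1 -> legal
(5,2): flips 3 -> legal
(5,3): flips 1 -> legal
(5,5): flips 1 -> legal
(6,3): no bracket -> illegal
(6,4): flips 2 -> legal
(6,5): no bracket -> illegal
W mobility = 10

Answer: B=6 W=10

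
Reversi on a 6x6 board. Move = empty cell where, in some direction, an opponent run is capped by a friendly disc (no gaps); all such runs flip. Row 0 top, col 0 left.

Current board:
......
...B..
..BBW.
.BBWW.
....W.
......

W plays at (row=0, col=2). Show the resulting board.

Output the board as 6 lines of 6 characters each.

Answer: ..W...
...W..
..BBW.
.BBWW.
....W.
......

Derivation:
Place W at (0,2); scan 8 dirs for brackets.
Dir NW: edge -> no flip
Dir N: edge -> no flip
Dir NE: edge -> no flip
Dir W: first cell '.' (not opp) -> no flip
Dir E: first cell '.' (not opp) -> no flip
Dir SW: first cell '.' (not opp) -> no flip
Dir S: first cell '.' (not opp) -> no flip
Dir SE: opp run (1,3) capped by W -> flip
All flips: (1,3)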